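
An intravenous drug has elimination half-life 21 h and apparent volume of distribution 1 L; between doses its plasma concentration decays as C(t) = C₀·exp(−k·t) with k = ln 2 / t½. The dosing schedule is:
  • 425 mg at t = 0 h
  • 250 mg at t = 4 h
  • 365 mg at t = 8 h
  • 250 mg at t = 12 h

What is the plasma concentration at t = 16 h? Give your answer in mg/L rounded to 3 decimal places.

k = ln 2 / 21 = 0.03301 per h
Dose 1 (425 mg at t=0 h): 425·exp(−0.03301·16) = 250.630 mg/L
Dose 2 (250 mg at t=4 h): 250·exp(−0.03301·12) = 168.238 mg/L
Dose 3 (365 mg at t=8 h): 365·exp(−0.03301·8) = 280.295 mg/L
Dose 4 (250 mg at t=12 h): 250·exp(−0.03301·4) = 219.079 mg/L
C(16) = 250.630 + 168.238 + 280.295 + 219.079 = 918.241 mg/L

918.241 mg/L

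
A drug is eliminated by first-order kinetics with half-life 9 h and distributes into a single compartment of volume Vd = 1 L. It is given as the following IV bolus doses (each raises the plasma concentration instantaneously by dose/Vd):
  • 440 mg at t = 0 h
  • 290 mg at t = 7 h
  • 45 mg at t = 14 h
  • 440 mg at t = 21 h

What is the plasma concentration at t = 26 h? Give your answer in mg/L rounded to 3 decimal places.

k = ln 2 / 9 = 0.07702 per h
Dose 1 (440 mg at t=0 h): 440·exp(−0.07702·26) = 59.403 mg/L
Dose 2 (290 mg at t=7 h): 290·exp(−0.07702·19) = 67.126 mg/L
Dose 3 (45 mg at t=14 h): 45·exp(−0.07702·12) = 17.858 mg/L
Dose 4 (440 mg at t=21 h): 440·exp(−0.07702·5) = 299.374 mg/L
C(26) = 59.403 + 67.126 + 17.858 + 299.374 = 443.761 mg/L

443.761 mg/L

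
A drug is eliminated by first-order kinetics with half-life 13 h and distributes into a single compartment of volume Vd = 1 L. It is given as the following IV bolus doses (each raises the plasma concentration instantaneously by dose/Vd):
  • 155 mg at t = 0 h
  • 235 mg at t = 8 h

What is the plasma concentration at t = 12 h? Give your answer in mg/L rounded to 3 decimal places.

k = ln 2 / 13 = 0.05332 per h
Dose 1 (155 mg at t=0 h): 155·exp(−0.05332·12) = 81.744 mg/L
Dose 2 (235 mg at t=8 h): 235·exp(−0.05332·4) = 189.864 mg/L
C(12) = 81.744 + 189.864 = 271.609 mg/L

271.609 mg/L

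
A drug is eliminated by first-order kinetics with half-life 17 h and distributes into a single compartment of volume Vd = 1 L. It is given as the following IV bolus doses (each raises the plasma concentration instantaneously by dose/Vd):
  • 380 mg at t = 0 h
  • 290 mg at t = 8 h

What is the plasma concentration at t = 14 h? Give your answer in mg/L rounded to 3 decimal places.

441.788 mg/L

k = ln 2 / 17 = 0.04077 per h
Dose 1 (380 mg at t=0 h): 380·exp(−0.04077·14) = 214.722 mg/L
Dose 2 (290 mg at t=8 h): 290·exp(−0.04077·6) = 227.066 mg/L
C(14) = 214.722 + 227.066 = 441.788 mg/L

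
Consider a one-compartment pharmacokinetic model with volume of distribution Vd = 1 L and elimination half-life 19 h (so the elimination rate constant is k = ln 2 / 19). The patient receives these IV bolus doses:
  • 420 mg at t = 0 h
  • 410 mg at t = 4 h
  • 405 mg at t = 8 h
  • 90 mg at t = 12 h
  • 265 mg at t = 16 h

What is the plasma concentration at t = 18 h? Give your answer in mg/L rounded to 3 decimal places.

1063.686 mg/L

k = ln 2 / 19 = 0.03648 per h
Dose 1 (420 mg at t=0 h): 420·exp(−0.03648·18) = 217.803 mg/L
Dose 2 (410 mg at t=4 h): 410·exp(−0.03648·14) = 246.021 mg/L
Dose 3 (405 mg at t=8 h): 405·exp(−0.03648·10) = 281.202 mg/L
Dose 4 (90 mg at t=12 h): 90·exp(−0.03648·6) = 72.307 mg/L
Dose 5 (265 mg at t=16 h): 265·exp(−0.03648·2) = 246.353 mg/L
C(18) = 217.803 + 246.021 + 281.202 + 72.307 + 246.353 = 1063.686 mg/L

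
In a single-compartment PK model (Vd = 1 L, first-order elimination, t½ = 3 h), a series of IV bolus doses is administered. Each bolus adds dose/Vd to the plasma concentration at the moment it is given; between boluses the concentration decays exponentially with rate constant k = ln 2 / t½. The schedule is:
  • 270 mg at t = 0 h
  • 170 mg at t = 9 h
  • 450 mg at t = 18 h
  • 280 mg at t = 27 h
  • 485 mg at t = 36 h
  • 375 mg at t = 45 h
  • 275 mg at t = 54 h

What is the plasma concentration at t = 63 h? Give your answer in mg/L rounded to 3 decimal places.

41.265 mg/L

k = ln 2 / 3 = 0.23105 per h
Dose 1 (270 mg at t=0 h): 270·exp(−0.23105·63) = 0.000 mg/L
Dose 2 (170 mg at t=9 h): 170·exp(−0.23105·54) = 0.001 mg/L
Dose 3 (450 mg at t=18 h): 450·exp(−0.23105·45) = 0.014 mg/L
Dose 4 (280 mg at t=27 h): 280·exp(−0.23105·36) = 0.068 mg/L
Dose 5 (485 mg at t=36 h): 485·exp(−0.23105·27) = 0.947 mg/L
Dose 6 (375 mg at t=45 h): 375·exp(−0.23105·18) = 5.859 mg/L
Dose 7 (275 mg at t=54 h): 275·exp(−0.23105·9) = 34.375 mg/L
C(63) = 0.000 + 0.001 + 0.014 + 0.068 + 0.947 + 5.859 + 34.375 = 41.265 mg/L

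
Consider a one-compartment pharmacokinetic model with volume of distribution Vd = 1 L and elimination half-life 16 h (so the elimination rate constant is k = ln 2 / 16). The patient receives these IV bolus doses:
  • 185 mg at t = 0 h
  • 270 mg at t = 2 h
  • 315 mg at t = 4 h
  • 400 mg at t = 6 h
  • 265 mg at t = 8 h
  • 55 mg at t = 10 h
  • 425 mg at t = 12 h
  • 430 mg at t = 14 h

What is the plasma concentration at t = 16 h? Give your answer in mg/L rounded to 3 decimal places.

1667.873 mg/L

k = ln 2 / 16 = 0.04332 per h
Dose 1 (185 mg at t=0 h): 185·exp(−0.04332·16) = 92.500 mg/L
Dose 2 (270 mg at t=2 h): 270·exp(−0.04332·14) = 147.219 mg/L
Dose 3 (315 mg at t=4 h): 315·exp(−0.04332·12) = 187.300 mg/L
Dose 4 (400 mg at t=6 h): 400·exp(−0.04332·10) = 259.368 mg/L
Dose 5 (265 mg at t=8 h): 265·exp(−0.04332·8) = 187.383 mg/L
Dose 6 (55 mg at t=10 h): 55·exp(−0.04332·6) = 42.411 mg/L
Dose 7 (425 mg at t=12 h): 425·exp(−0.04332·4) = 357.381 mg/L
Dose 8 (430 mg at t=14 h): 430·exp(−0.04332·2) = 394.312 mg/L
C(16) = 92.500 + 147.219 + 187.300 + 259.368 + 187.383 + 42.411 + 357.381 + 394.312 = 1667.873 mg/L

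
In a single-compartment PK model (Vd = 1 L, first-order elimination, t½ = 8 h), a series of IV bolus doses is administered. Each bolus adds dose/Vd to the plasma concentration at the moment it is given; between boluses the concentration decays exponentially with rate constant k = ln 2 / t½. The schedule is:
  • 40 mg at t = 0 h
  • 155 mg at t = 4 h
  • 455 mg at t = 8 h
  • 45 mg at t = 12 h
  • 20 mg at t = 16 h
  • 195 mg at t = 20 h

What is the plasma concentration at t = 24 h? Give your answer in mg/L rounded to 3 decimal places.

k = ln 2 / 8 = 0.08664 per h
Dose 1 (40 mg at t=0 h): 40·exp(−0.08664·24) = 5.000 mg/L
Dose 2 (155 mg at t=4 h): 155·exp(−0.08664·20) = 27.400 mg/L
Dose 3 (455 mg at t=8 h): 455·exp(−0.08664·16) = 113.750 mg/L
Dose 4 (45 mg at t=12 h): 45·exp(−0.08664·12) = 15.910 mg/L
Dose 5 (20 mg at t=16 h): 20·exp(−0.08664·8) = 10.000 mg/L
Dose 6 (195 mg at t=20 h): 195·exp(−0.08664·4) = 137.886 mg/L
C(24) = 5.000 + 27.400 + 113.750 + 15.910 + 10.000 + 137.886 = 309.946 mg/L

309.946 mg/L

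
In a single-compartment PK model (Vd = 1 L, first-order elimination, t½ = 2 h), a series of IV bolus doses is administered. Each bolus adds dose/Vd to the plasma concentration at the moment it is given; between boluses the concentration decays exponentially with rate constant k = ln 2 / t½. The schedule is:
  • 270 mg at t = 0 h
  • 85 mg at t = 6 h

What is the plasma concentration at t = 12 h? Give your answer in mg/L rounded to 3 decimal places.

14.844 mg/L

k = ln 2 / 2 = 0.34657 per h
Dose 1 (270 mg at t=0 h): 270·exp(−0.34657·12) = 4.219 mg/L
Dose 2 (85 mg at t=6 h): 85·exp(−0.34657·6) = 10.625 mg/L
C(12) = 4.219 + 10.625 = 14.844 mg/L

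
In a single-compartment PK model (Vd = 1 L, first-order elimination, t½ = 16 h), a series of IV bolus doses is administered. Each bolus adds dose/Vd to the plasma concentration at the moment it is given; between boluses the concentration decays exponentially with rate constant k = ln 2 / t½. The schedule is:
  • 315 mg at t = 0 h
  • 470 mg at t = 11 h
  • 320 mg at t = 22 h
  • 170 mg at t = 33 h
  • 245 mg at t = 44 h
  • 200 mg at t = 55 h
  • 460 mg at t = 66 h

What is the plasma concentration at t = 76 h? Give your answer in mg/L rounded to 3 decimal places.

537.117 mg/L

k = ln 2 / 16 = 0.04332 per h
Dose 1 (315 mg at t=0 h): 315·exp(−0.04332·76) = 11.706 mg/L
Dose 2 (470 mg at t=11 h): 470·exp(−0.04332·65) = 28.130 mg/L
Dose 3 (320 mg at t=22 h): 320·exp(−0.04332·54) = 30.844 mg/L
Dose 4 (170 mg at t=33 h): 170·exp(−0.04332·43) = 26.389 mg/L
Dose 5 (245 mg at t=44 h): 245·exp(−0.04332·32) = 61.250 mg/L
Dose 6 (200 mg at t=55 h): 200·exp(−0.04332·21) = 80.525 mg/L
Dose 7 (460 mg at t=66 h): 460·exp(−0.04332·10) = 298.273 mg/L
C(76) = 11.706 + 28.130 + 30.844 + 26.389 + 61.250 + 80.525 + 298.273 = 537.117 mg/L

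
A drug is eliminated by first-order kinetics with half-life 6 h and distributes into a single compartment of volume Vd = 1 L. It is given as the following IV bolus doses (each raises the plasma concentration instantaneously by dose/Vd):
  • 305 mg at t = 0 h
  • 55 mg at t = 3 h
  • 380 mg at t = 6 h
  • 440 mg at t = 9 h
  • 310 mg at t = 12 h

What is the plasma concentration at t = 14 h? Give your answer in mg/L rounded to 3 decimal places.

k = ln 2 / 6 = 0.11552 per h
Dose 1 (305 mg at t=0 h): 305·exp(−0.11552·14) = 60.520 mg/L
Dose 2 (55 mg at t=3 h): 55·exp(−0.11552·11) = 15.434 mg/L
Dose 3 (380 mg at t=6 h): 380·exp(−0.11552·8) = 150.803 mg/L
Dose 4 (440 mg at t=9 h): 440·exp(−0.11552·5) = 246.942 mg/L
Dose 5 (310 mg at t=12 h): 310·exp(−0.11552·2) = 246.047 mg/L
C(14) = 60.520 + 15.434 + 150.803 + 246.942 + 246.047 = 719.745 mg/L

719.745 mg/L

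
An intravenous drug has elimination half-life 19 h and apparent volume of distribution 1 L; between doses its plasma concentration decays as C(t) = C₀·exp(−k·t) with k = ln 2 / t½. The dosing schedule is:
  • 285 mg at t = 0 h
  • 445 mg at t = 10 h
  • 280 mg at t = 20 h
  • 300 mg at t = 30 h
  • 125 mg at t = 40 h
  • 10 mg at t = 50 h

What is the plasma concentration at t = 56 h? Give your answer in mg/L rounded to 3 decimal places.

389.295 mg/L

k = ln 2 / 19 = 0.03648 per h
Dose 1 (285 mg at t=0 h): 285·exp(−0.03648·56) = 36.949 mg/L
Dose 2 (445 mg at t=10 h): 445·exp(−0.03648·46) = 83.090 mg/L
Dose 3 (280 mg at t=20 h): 280·exp(−0.03648·36) = 75.298 mg/L
Dose 4 (300 mg at t=30 h): 300·exp(−0.03648·26) = 116.194 mg/L
Dose 5 (125 mg at t=40 h): 125·exp(−0.03648·16) = 69.729 mg/L
Dose 6 (10 mg at t=50 h): 10·exp(−0.03648·6) = 8.034 mg/L
C(56) = 36.949 + 83.090 + 75.298 + 116.194 + 69.729 + 8.034 = 389.295 mg/L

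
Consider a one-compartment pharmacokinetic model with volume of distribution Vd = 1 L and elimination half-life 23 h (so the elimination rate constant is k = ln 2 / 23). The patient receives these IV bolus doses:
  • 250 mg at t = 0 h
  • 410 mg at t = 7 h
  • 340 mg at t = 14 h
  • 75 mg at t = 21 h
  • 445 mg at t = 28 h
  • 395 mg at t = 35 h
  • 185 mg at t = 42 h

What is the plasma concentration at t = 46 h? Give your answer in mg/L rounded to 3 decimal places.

1060.218 mg/L

k = ln 2 / 23 = 0.03014 per h
Dose 1 (250 mg at t=0 h): 250·exp(−0.03014·46) = 62.500 mg/L
Dose 2 (410 mg at t=7 h): 410·exp(−0.03014·39) = 126.573 mg/L
Dose 3 (340 mg at t=14 h): 340·exp(−0.03014·32) = 129.615 mg/L
Dose 4 (75 mg at t=21 h): 75·exp(−0.03014·25) = 35.307 mg/L
Dose 5 (445 mg at t=28 h): 445·exp(−0.03014·18) = 258.685 mg/L
Dose 6 (395 mg at t=35 h): 395·exp(−0.03014·11) = 283.548 mg/L
Dose 7 (185 mg at t=42 h): 185·exp(−0.03014·4) = 163.990 mg/L
C(46) = 62.500 + 126.573 + 129.615 + 35.307 + 258.685 + 283.548 + 163.990 = 1060.218 mg/L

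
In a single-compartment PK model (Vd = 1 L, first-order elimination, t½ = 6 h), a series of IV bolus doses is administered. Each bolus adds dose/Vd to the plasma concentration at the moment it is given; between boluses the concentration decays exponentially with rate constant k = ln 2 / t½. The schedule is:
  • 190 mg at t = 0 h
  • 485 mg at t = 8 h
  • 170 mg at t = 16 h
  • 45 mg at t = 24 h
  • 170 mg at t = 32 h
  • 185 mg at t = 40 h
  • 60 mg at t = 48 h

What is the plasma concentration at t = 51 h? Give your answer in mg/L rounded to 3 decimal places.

k = ln 2 / 6 = 0.11552 per h
Dose 1 (190 mg at t=0 h): 190·exp(−0.11552·51) = 0.525 mg/L
Dose 2 (485 mg at t=8 h): 485·exp(−0.11552·43) = 3.376 mg/L
Dose 3 (170 mg at t=16 h): 170·exp(−0.11552·35) = 2.982 mg/L
Dose 4 (45 mg at t=24 h): 45·exp(−0.11552·27) = 1.989 mg/L
Dose 5 (170 mg at t=32 h): 170·exp(−0.11552·19) = 18.932 mg/L
Dose 6 (185 mg at t=40 h): 185·exp(−0.11552·11) = 51.914 mg/L
Dose 7 (60 mg at t=48 h): 60·exp(−0.11552·3) = 42.426 mg/L
C(51) = 0.525 + 3.376 + 2.982 + 1.989 + 18.932 + 51.914 + 42.426 = 122.143 mg/L

122.143 mg/L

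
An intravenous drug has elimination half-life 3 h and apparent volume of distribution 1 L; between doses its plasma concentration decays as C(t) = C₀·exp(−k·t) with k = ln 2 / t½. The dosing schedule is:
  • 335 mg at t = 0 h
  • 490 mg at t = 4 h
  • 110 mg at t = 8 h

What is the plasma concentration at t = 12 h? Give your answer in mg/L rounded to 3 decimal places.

k = ln 2 / 3 = 0.23105 per h
Dose 1 (335 mg at t=0 h): 335·exp(−0.23105·12) = 20.938 mg/L
Dose 2 (490 mg at t=4 h): 490·exp(−0.23105·8) = 77.170 mg/L
Dose 3 (110 mg at t=8 h): 110·exp(−0.23105·4) = 43.654 mg/L
C(12) = 20.938 + 77.170 + 43.654 = 141.761 mg/L

141.761 mg/L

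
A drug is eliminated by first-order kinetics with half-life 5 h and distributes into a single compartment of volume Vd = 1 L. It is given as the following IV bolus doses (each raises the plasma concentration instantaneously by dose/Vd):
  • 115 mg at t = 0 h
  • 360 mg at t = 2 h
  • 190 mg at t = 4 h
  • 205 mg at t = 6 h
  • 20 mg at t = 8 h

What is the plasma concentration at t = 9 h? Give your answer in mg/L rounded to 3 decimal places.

k = ln 2 / 5 = 0.13863 per h
Dose 1 (115 mg at t=0 h): 115·exp(−0.13863·9) = 33.025 mg/L
Dose 2 (360 mg at t=2 h): 360·exp(−0.13863·7) = 136.414 mg/L
Dose 3 (190 mg at t=4 h): 190·exp(−0.13863·5) = 95.000 mg/L
Dose 4 (205 mg at t=6 h): 205·exp(−0.13863·3) = 135.250 mg/L
Dose 5 (20 mg at t=8 h): 20·exp(−0.13863·1) = 17.411 mg/L
C(9) = 33.025 + 136.414 + 95.000 + 135.250 + 17.411 = 417.100 mg/L

417.100 mg/L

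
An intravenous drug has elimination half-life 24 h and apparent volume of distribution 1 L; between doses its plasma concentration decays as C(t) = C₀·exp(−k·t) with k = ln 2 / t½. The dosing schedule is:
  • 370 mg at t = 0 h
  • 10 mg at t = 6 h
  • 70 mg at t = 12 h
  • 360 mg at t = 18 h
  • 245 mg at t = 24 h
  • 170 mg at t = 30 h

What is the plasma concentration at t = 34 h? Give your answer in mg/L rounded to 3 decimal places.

k = ln 2 / 24 = 0.02888 per h
Dose 1 (370 mg at t=0 h): 370·exp(−0.02888·34) = 138.593 mg/L
Dose 2 (10 mg at t=6 h): 10·exp(−0.02888·28) = 4.454 mg/L
Dose 3 (70 mg at t=12 h): 70·exp(−0.02888·22) = 37.081 mg/L
Dose 4 (360 mg at t=18 h): 360·exp(−0.02888·16) = 226.786 mg/L
Dose 5 (245 mg at t=24 h): 245·exp(−0.02888·10) = 183.543 mg/L
Dose 6 (170 mg at t=30 h): 170·exp(−0.02888·4) = 151.453 mg/L
C(34) = 138.593 + 4.454 + 37.081 + 226.786 + 183.543 + 151.453 = 741.910 mg/L

741.910 mg/L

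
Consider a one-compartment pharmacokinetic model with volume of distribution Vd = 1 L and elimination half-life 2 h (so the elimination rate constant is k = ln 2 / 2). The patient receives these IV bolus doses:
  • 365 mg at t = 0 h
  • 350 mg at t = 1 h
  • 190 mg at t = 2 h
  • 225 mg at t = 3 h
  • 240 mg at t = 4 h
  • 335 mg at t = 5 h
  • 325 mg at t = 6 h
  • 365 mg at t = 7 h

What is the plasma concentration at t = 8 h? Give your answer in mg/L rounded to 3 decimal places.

k = ln 2 / 2 = 0.34657 per h
Dose 1 (365 mg at t=0 h): 365·exp(−0.34657·8) = 22.812 mg/L
Dose 2 (350 mg at t=1 h): 350·exp(−0.34657·7) = 30.936 mg/L
Dose 3 (190 mg at t=2 h): 190·exp(−0.34657·6) = 23.750 mg/L
Dose 4 (225 mg at t=3 h): 225·exp(−0.34657·5) = 39.775 mg/L
Dose 5 (240 mg at t=4 h): 240·exp(−0.34657·4) = 60.000 mg/L
Dose 6 (335 mg at t=5 h): 335·exp(−0.34657·3) = 118.440 mg/L
Dose 7 (325 mg at t=6 h): 325·exp(−0.34657·2) = 162.500 mg/L
Dose 8 (365 mg at t=7 h): 365·exp(−0.34657·1) = 258.094 mg/L
C(8) = 22.812 + 30.936 + 23.750 + 39.775 + 60.000 + 118.440 + 162.500 + 258.094 = 716.308 mg/L

716.308 mg/L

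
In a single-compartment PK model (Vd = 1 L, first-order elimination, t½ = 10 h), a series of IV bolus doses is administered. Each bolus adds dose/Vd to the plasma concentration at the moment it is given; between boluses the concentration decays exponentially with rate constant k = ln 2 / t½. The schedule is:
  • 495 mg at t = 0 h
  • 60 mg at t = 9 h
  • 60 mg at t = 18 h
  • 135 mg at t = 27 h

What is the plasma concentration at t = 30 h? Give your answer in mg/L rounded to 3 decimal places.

211.641 mg/L

k = ln 2 / 10 = 0.06931 per h
Dose 1 (495 mg at t=0 h): 495·exp(−0.06931·30) = 61.875 mg/L
Dose 2 (60 mg at t=9 h): 60·exp(−0.06931·21) = 13.995 mg/L
Dose 3 (60 mg at t=18 h): 60·exp(−0.06931·12) = 26.117 mg/L
Dose 4 (135 mg at t=27 h): 135·exp(−0.06931·3) = 109.654 mg/L
C(30) = 61.875 + 13.995 + 26.117 + 109.654 = 211.641 mg/L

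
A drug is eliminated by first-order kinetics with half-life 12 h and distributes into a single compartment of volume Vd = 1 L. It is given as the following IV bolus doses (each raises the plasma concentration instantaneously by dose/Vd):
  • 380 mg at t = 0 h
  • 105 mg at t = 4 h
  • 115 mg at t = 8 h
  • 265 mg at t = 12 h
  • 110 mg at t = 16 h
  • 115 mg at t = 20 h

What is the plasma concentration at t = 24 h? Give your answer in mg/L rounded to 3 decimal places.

466.782 mg/L

k = ln 2 / 12 = 0.05776 per h
Dose 1 (380 mg at t=0 h): 380·exp(−0.05776·24) = 95.000 mg/L
Dose 2 (105 mg at t=4 h): 105·exp(−0.05776·20) = 33.073 mg/L
Dose 3 (115 mg at t=8 h): 115·exp(−0.05776·16) = 45.638 mg/L
Dose 4 (265 mg at t=12 h): 265·exp(−0.05776·12) = 132.500 mg/L
Dose 5 (110 mg at t=16 h): 110·exp(−0.05776·8) = 69.296 mg/L
Dose 6 (115 mg at t=20 h): 115·exp(−0.05776·4) = 91.276 mg/L
C(24) = 95.000 + 33.073 + 45.638 + 132.500 + 69.296 + 91.276 = 466.782 mg/L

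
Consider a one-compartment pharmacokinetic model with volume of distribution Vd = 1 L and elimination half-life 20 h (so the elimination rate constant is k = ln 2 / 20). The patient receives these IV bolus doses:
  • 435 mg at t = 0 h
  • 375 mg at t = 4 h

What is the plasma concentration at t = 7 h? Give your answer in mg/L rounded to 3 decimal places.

k = ln 2 / 20 = 0.03466 per h
Dose 1 (435 mg at t=0 h): 435·exp(−0.03466·7) = 341.294 mg/L
Dose 2 (375 mg at t=4 h): 375·exp(−0.03466·3) = 337.969 mg/L
C(7) = 341.294 + 337.969 = 679.263 mg/L

679.263 mg/L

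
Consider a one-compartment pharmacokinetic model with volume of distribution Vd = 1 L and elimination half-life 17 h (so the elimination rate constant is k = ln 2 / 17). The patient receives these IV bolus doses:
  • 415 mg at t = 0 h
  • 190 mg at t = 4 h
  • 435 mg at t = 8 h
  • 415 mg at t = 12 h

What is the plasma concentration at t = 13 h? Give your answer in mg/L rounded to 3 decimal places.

k = ln 2 / 17 = 0.04077 per h
Dose 1 (415 mg at t=0 h): 415·exp(−0.04077·13) = 244.258 mg/L
Dose 2 (190 mg at t=4 h): 190·exp(−0.04077·9) = 131.639 mg/L
Dose 3 (435 mg at t=8 h): 435·exp(−0.04077·5) = 354.773 mg/L
Dose 4 (415 mg at t=12 h): 415·exp(−0.04077·1) = 398.419 mg/L
C(13) = 244.258 + 131.639 + 354.773 + 398.419 = 1129.090 mg/L

1129.090 mg/L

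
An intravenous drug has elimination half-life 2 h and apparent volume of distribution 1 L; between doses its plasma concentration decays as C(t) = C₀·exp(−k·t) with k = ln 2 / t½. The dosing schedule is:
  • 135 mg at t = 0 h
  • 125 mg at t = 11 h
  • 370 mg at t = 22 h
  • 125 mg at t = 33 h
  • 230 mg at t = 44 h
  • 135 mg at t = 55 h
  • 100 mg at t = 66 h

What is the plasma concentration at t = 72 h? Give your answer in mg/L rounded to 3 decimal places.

k = ln 2 / 2 = 0.34657 per h
Dose 1 (135 mg at t=0 h): 135·exp(−0.34657·72) = 0.000 mg/L
Dose 2 (125 mg at t=11 h): 125·exp(−0.34657·61) = 0.000 mg/L
Dose 3 (370 mg at t=22 h): 370·exp(−0.34657·50) = 0.000 mg/L
Dose 4 (125 mg at t=33 h): 125·exp(−0.34657·39) = 0.000 mg/L
Dose 5 (230 mg at t=44 h): 230·exp(−0.34657·28) = 0.014 mg/L
Dose 6 (135 mg at t=55 h): 135·exp(−0.34657·17) = 0.373 mg/L
Dose 7 (100 mg at t=66 h): 100·exp(−0.34657·6) = 12.500 mg/L
C(72) = 0.000 + 0.000 + 0.000 + 0.000 + 0.014 + 0.373 + 12.500 = 12.887 mg/L

12.887 mg/L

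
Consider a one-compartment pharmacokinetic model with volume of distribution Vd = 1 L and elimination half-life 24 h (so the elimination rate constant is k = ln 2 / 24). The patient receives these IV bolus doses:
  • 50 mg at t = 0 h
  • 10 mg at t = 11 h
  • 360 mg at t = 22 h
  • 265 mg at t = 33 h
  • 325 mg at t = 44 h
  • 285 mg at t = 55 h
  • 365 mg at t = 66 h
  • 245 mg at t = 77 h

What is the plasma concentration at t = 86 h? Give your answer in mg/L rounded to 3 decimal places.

k = ln 2 / 24 = 0.02888 per h
Dose 1 (50 mg at t=0 h): 50·exp(−0.02888·86) = 4.171 mg/L
Dose 2 (10 mg at t=11 h): 10·exp(−0.02888·75) = 1.146 mg/L
Dose 3 (360 mg at t=22 h): 360·exp(−0.02888·64) = 56.696 mg/L
Dose 4 (265 mg at t=33 h): 265·exp(−0.02888·53) = 57.342 mg/L
Dose 5 (325 mg at t=44 h): 325·exp(−0.02888·42) = 96.623 mg/L
Dose 6 (285 mg at t=55 h): 285·exp(−0.02888·31) = 116.416 mg/L
Dose 7 (365 mg at t=66 h): 365·exp(−0.02888·20) = 204.849 mg/L
Dose 8 (245 mg at t=77 h): 245·exp(−0.02888·9) = 188.921 mg/L
C(86) = 4.171 + 1.146 + 56.696 + 57.342 + 96.623 + 116.416 + 204.849 + 188.921 = 726.166 mg/L

726.166 mg/L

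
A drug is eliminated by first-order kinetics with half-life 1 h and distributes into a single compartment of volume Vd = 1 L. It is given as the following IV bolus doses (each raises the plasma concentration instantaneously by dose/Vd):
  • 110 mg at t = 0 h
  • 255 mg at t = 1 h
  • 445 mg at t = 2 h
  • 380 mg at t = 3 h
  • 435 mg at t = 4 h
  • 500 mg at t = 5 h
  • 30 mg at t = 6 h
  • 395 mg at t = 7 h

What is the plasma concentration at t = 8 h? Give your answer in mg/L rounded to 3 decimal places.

k = ln 2 / 1 = 0.69315 per h
Dose 1 (110 mg at t=0 h): 110·exp(−0.69315·8) = 0.430 mg/L
Dose 2 (255 mg at t=1 h): 255·exp(−0.69315·7) = 1.992 mg/L
Dose 3 (445 mg at t=2 h): 445·exp(−0.69315·6) = 6.953 mg/L
Dose 4 (380 mg at t=3 h): 380·exp(−0.69315·5) = 11.875 mg/L
Dose 5 (435 mg at t=4 h): 435·exp(−0.69315·4) = 27.188 mg/L
Dose 6 (500 mg at t=5 h): 500·exp(−0.69315·3) = 62.500 mg/L
Dose 7 (30 mg at t=6 h): 30·exp(−0.69315·2) = 7.500 mg/L
Dose 8 (395 mg at t=7 h): 395·exp(−0.69315·1) = 197.500 mg/L
C(8) = 0.430 + 1.992 + 6.953 + 11.875 + 27.188 + 62.500 + 7.500 + 197.500 = 315.938 mg/L

315.938 mg/L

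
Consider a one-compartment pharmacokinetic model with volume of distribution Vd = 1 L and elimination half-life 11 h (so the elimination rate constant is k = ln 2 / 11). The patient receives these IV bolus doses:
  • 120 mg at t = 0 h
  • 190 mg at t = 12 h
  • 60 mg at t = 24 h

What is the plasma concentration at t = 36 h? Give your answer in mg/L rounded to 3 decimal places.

82.460 mg/L

k = ln 2 / 11 = 0.06301 per h
Dose 1 (120 mg at t=0 h): 120·exp(−0.06301·36) = 12.416 mg/L
Dose 2 (190 mg at t=12 h): 190·exp(−0.06301·24) = 41.876 mg/L
Dose 3 (60 mg at t=24 h): 60·exp(−0.06301·12) = 28.168 mg/L
C(36) = 12.416 + 41.876 + 28.168 = 82.460 mg/L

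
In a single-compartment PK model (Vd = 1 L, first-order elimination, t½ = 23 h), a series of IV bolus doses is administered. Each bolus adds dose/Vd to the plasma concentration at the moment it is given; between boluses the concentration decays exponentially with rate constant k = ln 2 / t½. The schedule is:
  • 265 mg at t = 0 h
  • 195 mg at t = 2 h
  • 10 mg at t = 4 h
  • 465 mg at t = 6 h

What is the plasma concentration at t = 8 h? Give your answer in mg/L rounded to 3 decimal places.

k = ln 2 / 23 = 0.03014 per h
Dose 1 (265 mg at t=0 h): 265·exp(−0.03014·8) = 208.228 mg/L
Dose 2 (195 mg at t=2 h): 195·exp(−0.03014·6) = 162.744 mg/L
Dose 3 (10 mg at t=4 h): 10·exp(−0.03014·4) = 8.864 mg/L
Dose 4 (465 mg at t=6 h): 465·exp(−0.03014·2) = 437.801 mg/L
C(8) = 208.228 + 162.744 + 8.864 + 437.801 = 817.637 mg/L

817.637 mg/L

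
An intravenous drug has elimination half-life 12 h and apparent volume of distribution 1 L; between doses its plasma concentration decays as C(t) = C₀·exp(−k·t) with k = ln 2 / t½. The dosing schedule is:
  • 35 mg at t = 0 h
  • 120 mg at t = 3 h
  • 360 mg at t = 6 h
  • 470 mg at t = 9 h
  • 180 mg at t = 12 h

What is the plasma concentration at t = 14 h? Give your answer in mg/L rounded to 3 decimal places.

k = ln 2 / 12 = 0.05776 per h
Dose 1 (35 mg at t=0 h): 35·exp(−0.05776·14) = 15.591 mg/L
Dose 2 (120 mg at t=3 h): 120·exp(−0.05776·11) = 63.568 mg/L
Dose 3 (360 mg at t=6 h): 360·exp(−0.05776·8) = 226.786 mg/L
Dose 4 (470 mg at t=9 h): 470·exp(−0.05776·5) = 352.102 mg/L
Dose 5 (180 mg at t=12 h): 180·exp(−0.05776·2) = 160.362 mg/L
C(14) = 15.591 + 63.568 + 226.786 + 352.102 + 160.362 = 818.408 mg/L

818.408 mg/L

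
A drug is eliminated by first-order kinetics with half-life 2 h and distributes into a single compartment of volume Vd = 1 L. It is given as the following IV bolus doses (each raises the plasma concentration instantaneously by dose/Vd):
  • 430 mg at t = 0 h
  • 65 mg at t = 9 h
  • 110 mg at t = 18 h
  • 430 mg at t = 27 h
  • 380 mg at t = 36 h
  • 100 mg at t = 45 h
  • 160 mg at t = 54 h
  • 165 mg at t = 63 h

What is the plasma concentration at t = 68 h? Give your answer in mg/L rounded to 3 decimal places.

30.459 mg/L

k = ln 2 / 2 = 0.34657 per h
Dose 1 (430 mg at t=0 h): 430·exp(−0.34657·68) = 0.000 mg/L
Dose 2 (65 mg at t=9 h): 65·exp(−0.34657·59) = 0.000 mg/L
Dose 3 (110 mg at t=18 h): 110·exp(−0.34657·50) = 0.000 mg/L
Dose 4 (430 mg at t=27 h): 430·exp(−0.34657·41) = 0.000 mg/L
Dose 5 (380 mg at t=36 h): 380·exp(−0.34657·32) = 0.006 mg/L
Dose 6 (100 mg at t=45 h): 100·exp(−0.34657·23) = 0.035 mg/L
Dose 7 (160 mg at t=54 h): 160·exp(−0.34657·14) = 1.250 mg/L
Dose 8 (165 mg at t=63 h): 165·exp(−0.34657·5) = 29.168 mg/L
C(68) = 0.000 + 0.000 + 0.000 + 0.000 + 0.006 + 0.035 + 1.250 + 29.168 = 30.459 mg/L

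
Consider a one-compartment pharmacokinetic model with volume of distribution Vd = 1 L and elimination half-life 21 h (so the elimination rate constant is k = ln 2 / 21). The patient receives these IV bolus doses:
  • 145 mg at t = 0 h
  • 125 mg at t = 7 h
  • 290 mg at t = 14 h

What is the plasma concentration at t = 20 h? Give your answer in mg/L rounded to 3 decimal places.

k = ln 2 / 21 = 0.03301 per h
Dose 1 (145 mg at t=0 h): 145·exp(−0.03301·20) = 74.933 mg/L
Dose 2 (125 mg at t=7 h): 125·exp(−0.03301·13) = 81.388 mg/L
Dose 3 (290 mg at t=14 h): 290·exp(−0.03301·6) = 237.897 mg/L
C(20) = 74.933 + 81.388 + 237.897 = 394.218 mg/L

394.218 mg/L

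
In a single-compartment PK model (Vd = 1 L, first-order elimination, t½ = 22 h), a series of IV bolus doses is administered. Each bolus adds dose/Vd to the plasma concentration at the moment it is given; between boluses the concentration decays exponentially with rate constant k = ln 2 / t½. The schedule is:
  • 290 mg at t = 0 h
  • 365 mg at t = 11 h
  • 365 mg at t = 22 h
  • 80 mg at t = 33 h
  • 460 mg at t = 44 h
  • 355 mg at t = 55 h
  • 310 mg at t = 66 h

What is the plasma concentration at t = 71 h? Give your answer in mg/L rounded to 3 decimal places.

k = ln 2 / 22 = 0.03151 per h
Dose 1 (290 mg at t=0 h): 290·exp(−0.03151·71) = 30.966 mg/L
Dose 2 (365 mg at t=11 h): 365·exp(−0.03151·60) = 55.119 mg/L
Dose 3 (365 mg at t=22 h): 365·exp(−0.03151·49) = 77.950 mg/L
Dose 4 (80 mg at t=33 h): 80·exp(−0.03151·38) = 24.162 mg/L
Dose 5 (460 mg at t=44 h): 460·exp(−0.03151·27) = 196.477 mg/L
Dose 6 (355 mg at t=55 h): 355·exp(−0.03151·16) = 214.436 mg/L
Dose 7 (310 mg at t=66 h): 310·exp(−0.03151·5) = 264.817 mg/L
C(71) = 30.966 + 55.119 + 77.950 + 24.162 + 196.477 + 214.436 + 264.817 = 863.927 mg/L

863.927 mg/L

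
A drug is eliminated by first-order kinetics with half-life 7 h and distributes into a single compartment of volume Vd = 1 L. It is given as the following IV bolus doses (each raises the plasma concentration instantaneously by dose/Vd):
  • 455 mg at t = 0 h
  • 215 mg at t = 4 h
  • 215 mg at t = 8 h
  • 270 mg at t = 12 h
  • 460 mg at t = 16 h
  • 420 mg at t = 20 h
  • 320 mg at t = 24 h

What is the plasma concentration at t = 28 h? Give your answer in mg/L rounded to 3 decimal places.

679.183 mg/L

k = ln 2 / 7 = 0.09902 per h
Dose 1 (455 mg at t=0 h): 455·exp(−0.09902·28) = 28.438 mg/L
Dose 2 (215 mg at t=4 h): 215·exp(−0.09902·24) = 19.968 mg/L
Dose 3 (215 mg at t=8 h): 215·exp(−0.09902·20) = 29.672 mg/L
Dose 4 (270 mg at t=12 h): 270·exp(−0.09902·16) = 55.373 mg/L
Dose 5 (460 mg at t=16 h): 460·exp(−0.09902·12) = 140.187 mg/L
Dose 6 (420 mg at t=20 h): 420·exp(−0.09902·8) = 190.202 mg/L
Dose 7 (320 mg at t=24 h): 320·exp(−0.09902·4) = 215.344 mg/L
C(28) = 28.438 + 19.968 + 29.672 + 55.373 + 140.187 + 190.202 + 215.344 = 679.183 mg/L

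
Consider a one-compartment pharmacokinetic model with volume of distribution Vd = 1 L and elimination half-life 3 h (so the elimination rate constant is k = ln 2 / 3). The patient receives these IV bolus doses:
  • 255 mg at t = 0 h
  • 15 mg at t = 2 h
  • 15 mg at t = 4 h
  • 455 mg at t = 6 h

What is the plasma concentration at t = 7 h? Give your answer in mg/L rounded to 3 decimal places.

k = ln 2 / 3 = 0.23105 per h
Dose 1 (255 mg at t=0 h): 255·exp(−0.23105·7) = 50.598 mg/L
Dose 2 (15 mg at t=2 h): 15·exp(−0.23105·5) = 4.725 mg/L
Dose 3 (15 mg at t=4 h): 15·exp(−0.23105·3) = 7.500 mg/L
Dose 4 (455 mg at t=6 h): 455·exp(−0.23105·1) = 361.134 mg/L
C(7) = 50.598 + 4.725 + 7.500 + 361.134 = 423.957 mg/L

423.957 mg/L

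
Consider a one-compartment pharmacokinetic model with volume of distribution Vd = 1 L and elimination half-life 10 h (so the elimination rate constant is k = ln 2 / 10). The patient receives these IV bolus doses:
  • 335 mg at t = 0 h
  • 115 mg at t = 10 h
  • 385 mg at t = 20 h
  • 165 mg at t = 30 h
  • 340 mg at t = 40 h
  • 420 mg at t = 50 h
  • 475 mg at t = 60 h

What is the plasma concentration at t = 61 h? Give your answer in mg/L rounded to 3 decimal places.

k = ln 2 / 10 = 0.06931 per h
Dose 1 (335 mg at t=0 h): 335·exp(−0.06931·61) = 4.884 mg/L
Dose 2 (115 mg at t=10 h): 115·exp(−0.06931·51) = 3.353 mg/L
Dose 3 (385 mg at t=20 h): 385·exp(−0.06931·41) = 22.451 mg/L
Dose 4 (165 mg at t=30 h): 165·exp(−0.06931·31) = 19.244 mg/L
Dose 5 (340 mg at t=40 h): 340·exp(−0.06931·21) = 79.308 mg/L
Dose 6 (420 mg at t=50 h): 420·exp(−0.06931·11) = 195.937 mg/L
Dose 7 (475 mg at t=60 h): 475·exp(−0.06931·1) = 443.191 mg/L
C(61) = 4.884 + 3.353 + 22.451 + 19.244 + 79.308 + 195.937 + 443.191 = 768.367 mg/L

768.367 mg/L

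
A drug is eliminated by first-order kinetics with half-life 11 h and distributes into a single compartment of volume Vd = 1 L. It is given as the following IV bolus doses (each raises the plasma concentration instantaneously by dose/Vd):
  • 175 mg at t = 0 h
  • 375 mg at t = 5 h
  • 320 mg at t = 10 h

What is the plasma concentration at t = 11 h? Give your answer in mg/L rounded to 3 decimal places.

644.899 mg/L

k = ln 2 / 11 = 0.06301 per h
Dose 1 (175 mg at t=0 h): 175·exp(−0.06301·11) = 87.500 mg/L
Dose 2 (375 mg at t=5 h): 375·exp(−0.06301·6) = 256.941 mg/L
Dose 3 (320 mg at t=10 h): 320·exp(−0.06301·1) = 300.458 mg/L
C(11) = 87.500 + 256.941 + 300.458 = 644.899 mg/L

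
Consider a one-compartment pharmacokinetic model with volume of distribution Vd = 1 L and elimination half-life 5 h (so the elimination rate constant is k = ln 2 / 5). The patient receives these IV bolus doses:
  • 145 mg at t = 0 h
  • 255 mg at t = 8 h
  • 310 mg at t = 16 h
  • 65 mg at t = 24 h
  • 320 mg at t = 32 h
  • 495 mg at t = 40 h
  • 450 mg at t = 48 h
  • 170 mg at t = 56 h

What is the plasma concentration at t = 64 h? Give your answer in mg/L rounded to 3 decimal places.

k = ln 2 / 5 = 0.13863 per h
Dose 1 (145 mg at t=0 h): 145·exp(−0.13863·64) = 0.020 mg/L
Dose 2 (255 mg at t=8 h): 255·exp(−0.13863·56) = 0.108 mg/L
Dose 3 (310 mg at t=16 h): 310·exp(−0.13863·48) = 0.399 mg/L
Dose 4 (65 mg at t=24 h): 65·exp(−0.13863·40) = 0.254 mg/L
Dose 5 (320 mg at t=32 h): 320·exp(−0.13863·32) = 3.789 mg/L
Dose 6 (495 mg at t=40 h): 495·exp(−0.13863·24) = 17.769 mg/L
Dose 7 (450 mg at t=48 h): 450·exp(−0.13863·16) = 48.968 mg/L
Dose 8 (170 mg at t=56 h): 170·exp(−0.13863·8) = 56.079 mg/L
C(64) = 0.020 + 0.108 + 0.399 + 0.254 + 3.789 + 17.769 + 48.968 + 56.079 = 127.388 mg/L

127.388 mg/L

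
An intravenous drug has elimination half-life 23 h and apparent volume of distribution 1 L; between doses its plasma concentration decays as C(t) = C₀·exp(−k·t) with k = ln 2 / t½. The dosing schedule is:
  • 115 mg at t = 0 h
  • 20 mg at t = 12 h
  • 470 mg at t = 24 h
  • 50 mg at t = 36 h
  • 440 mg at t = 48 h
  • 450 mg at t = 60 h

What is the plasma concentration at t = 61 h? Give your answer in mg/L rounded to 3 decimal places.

k = ln 2 / 23 = 0.03014 per h
Dose 1 (115 mg at t=0 h): 115·exp(−0.03014·61) = 18.294 mg/L
Dose 2 (20 mg at t=12 h): 20·exp(−0.03014·49) = 4.568 mg/L
Dose 3 (470 mg at t=24 h): 470·exp(−0.03014·37) = 154.110 mg/L
Dose 4 (50 mg at t=36 h): 50·exp(−0.03014·25) = 23.538 mg/L
Dose 5 (440 mg at t=48 h): 440·exp(−0.03014·13) = 297.376 mg/L
Dose 6 (450 mg at t=60 h): 450·exp(−0.03014·1) = 436.641 mg/L
C(61) = 18.294 + 4.568 + 154.110 + 23.538 + 297.376 + 436.641 = 934.526 mg/L

934.526 mg/L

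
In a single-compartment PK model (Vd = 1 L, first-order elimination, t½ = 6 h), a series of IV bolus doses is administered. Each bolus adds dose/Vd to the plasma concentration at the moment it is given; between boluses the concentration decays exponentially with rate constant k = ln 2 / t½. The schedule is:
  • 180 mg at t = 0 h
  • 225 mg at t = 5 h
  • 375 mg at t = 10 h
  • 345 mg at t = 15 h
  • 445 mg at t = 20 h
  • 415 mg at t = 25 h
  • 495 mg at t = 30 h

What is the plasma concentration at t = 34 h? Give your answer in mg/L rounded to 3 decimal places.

k = ln 2 / 6 = 0.11552 per h
Dose 1 (180 mg at t=0 h): 180·exp(−0.11552·34) = 3.544 mg/L
Dose 2 (225 mg at t=5 h): 225·exp(−0.11552·29) = 7.892 mg/L
Dose 3 (375 mg at t=10 h): 375·exp(−0.11552·24) = 23.438 mg/L
Dose 4 (345 mg at t=15 h): 345·exp(−0.11552·19) = 38.420 mg/L
Dose 5 (445 mg at t=20 h): 445·exp(−0.11552·14) = 88.299 mg/L
Dose 6 (415 mg at t=25 h): 415·exp(−0.11552·9) = 146.725 mg/L
Dose 7 (495 mg at t=30 h): 495·exp(−0.11552·4) = 311.830 mg/L
C(34) = 3.544 + 7.892 + 23.438 + 38.420 + 88.299 + 146.725 + 311.830 = 620.148 mg/L

620.148 mg/L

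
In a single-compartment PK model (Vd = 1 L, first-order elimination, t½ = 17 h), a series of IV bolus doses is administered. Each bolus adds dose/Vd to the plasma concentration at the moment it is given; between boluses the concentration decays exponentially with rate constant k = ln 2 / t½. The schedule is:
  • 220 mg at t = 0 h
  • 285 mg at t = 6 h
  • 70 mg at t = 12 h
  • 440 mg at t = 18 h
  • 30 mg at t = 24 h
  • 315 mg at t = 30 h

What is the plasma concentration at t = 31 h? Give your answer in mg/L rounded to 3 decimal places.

781.192 mg/L

k = ln 2 / 17 = 0.04077 per h
Dose 1 (220 mg at t=0 h): 220·exp(−0.04077·31) = 62.156 mg/L
Dose 2 (285 mg at t=6 h): 285·exp(−0.04077·25) = 102.838 mg/L
Dose 3 (70 mg at t=12 h): 70·exp(−0.04077·19) = 32.259 mg/L
Dose 4 (440 mg at t=18 h): 440·exp(−0.04077·13) = 258.972 mg/L
Dose 5 (30 mg at t=24 h): 30·exp(−0.04077·7) = 22.551 mg/L
Dose 6 (315 mg at t=30 h): 315·exp(−0.04077·1) = 302.415 mg/L
C(31) = 62.156 + 102.838 + 32.259 + 258.972 + 22.551 + 302.415 = 781.192 mg/L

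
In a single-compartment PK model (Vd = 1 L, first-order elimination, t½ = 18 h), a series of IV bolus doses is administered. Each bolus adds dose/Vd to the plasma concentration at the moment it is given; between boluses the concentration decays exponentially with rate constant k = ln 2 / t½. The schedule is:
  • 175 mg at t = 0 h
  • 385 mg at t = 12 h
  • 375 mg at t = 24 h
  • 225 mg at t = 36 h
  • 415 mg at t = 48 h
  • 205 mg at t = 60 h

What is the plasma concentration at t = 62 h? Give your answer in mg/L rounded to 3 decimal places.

k = ln 2 / 18 = 0.03851 per h
Dose 1 (175 mg at t=0 h): 175·exp(−0.03851·62) = 16.075 mg/L
Dose 2 (385 mg at t=12 h): 385·exp(−0.03851·50) = 56.139 mg/L
Dose 3 (375 mg at t=24 h): 375·exp(−0.03851·38) = 86.801 mg/L
Dose 4 (225 mg at t=36 h): 225·exp(−0.03851·26) = 82.673 mg/L
Dose 5 (415 mg at t=48 h): 415·exp(−0.03851·14) = 242.055 mg/L
Dose 6 (205 mg at t=60 h): 205·exp(−0.03851·2) = 189.804 mg/L
C(62) = 16.075 + 56.139 + 86.801 + 82.673 + 242.055 + 189.804 = 673.547 mg/L

673.547 mg/L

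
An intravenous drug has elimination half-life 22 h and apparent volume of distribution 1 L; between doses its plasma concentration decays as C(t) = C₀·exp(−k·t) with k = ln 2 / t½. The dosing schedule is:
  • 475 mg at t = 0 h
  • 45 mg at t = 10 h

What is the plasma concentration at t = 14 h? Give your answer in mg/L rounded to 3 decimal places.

345.255 mg/L

k = ln 2 / 22 = 0.03151 per h
Dose 1 (475 mg at t=0 h): 475·exp(−0.03151·14) = 305.583 mg/L
Dose 2 (45 mg at t=10 h): 45·exp(−0.03151·4) = 39.672 mg/L
C(14) = 305.583 + 39.672 = 345.255 mg/L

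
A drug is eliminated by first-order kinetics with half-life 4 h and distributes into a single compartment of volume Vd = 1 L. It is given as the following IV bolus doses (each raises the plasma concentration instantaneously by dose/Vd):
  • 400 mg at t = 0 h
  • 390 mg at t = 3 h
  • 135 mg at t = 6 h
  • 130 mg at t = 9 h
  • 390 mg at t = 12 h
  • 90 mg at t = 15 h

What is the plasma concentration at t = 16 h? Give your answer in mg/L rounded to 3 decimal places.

k = ln 2 / 4 = 0.17329 per h
Dose 1 (400 mg at t=0 h): 400·exp(−0.17329·16) = 25.000 mg/L
Dose 2 (390 mg at t=3 h): 390·exp(−0.17329·13) = 40.994 mg/L
Dose 3 (135 mg at t=6 h): 135·exp(−0.17329·10) = 23.865 mg/L
Dose 4 (130 mg at t=9 h): 130·exp(−0.17329·7) = 38.649 mg/L
Dose 5 (390 mg at t=12 h): 390·exp(−0.17329·4) = 195.000 mg/L
Dose 6 (90 mg at t=15 h): 90·exp(−0.17329·1) = 75.681 mg/L
C(16) = 25.000 + 40.994 + 23.865 + 38.649 + 195.000 + 75.681 = 399.188 mg/L

399.188 mg/L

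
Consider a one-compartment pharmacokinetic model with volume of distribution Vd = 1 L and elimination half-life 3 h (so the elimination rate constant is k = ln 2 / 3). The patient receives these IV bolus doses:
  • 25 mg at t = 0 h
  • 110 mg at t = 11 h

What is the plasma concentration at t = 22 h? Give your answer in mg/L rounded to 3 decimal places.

k = ln 2 / 3 = 0.23105 per h
Dose 1 (25 mg at t=0 h): 25·exp(−0.23105·22) = 0.155 mg/L
Dose 2 (110 mg at t=11 h): 110·exp(−0.23105·11) = 8.662 mg/L
C(22) = 0.155 + 8.662 = 8.817 mg/L

8.817 mg/L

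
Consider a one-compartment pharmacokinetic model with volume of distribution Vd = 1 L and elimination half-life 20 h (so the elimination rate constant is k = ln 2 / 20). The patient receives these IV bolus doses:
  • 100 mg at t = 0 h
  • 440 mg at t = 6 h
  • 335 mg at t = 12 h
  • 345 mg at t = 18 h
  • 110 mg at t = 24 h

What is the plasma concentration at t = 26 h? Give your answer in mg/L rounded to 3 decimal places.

k = ln 2 / 20 = 0.03466 per h
Dose 1 (100 mg at t=0 h): 100·exp(−0.03466·26) = 40.613 mg/L
Dose 2 (440 mg at t=6 h): 440·exp(−0.03466·20) = 220.000 mg/L
Dose 3 (335 mg at t=12 h): 335·exp(−0.03466·14) = 206.217 mg/L
Dose 4 (345 mg at t=18 h): 345·exp(−0.03466·8) = 261.461 mg/L
Dose 5 (110 mg at t=24 h): 110·exp(−0.03466·2) = 102.634 mg/L
C(26) = 40.613 + 220.000 + 206.217 + 261.461 + 102.634 = 830.924 mg/L

830.924 mg/L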